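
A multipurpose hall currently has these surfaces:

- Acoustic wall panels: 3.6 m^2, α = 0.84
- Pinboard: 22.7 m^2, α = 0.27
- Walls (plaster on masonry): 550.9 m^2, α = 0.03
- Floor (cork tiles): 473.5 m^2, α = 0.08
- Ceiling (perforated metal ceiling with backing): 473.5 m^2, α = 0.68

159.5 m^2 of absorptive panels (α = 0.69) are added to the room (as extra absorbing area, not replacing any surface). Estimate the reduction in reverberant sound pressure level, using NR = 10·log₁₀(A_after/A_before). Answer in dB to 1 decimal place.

1.1 dB

Equivalent absorption area: A_before = 3.6·0.84 + 22.7·0.27 + 550.9·0.03 + 473.5·0.08 + 473.5·0.68 = 385.540 m^2.
Treatment contributes 159.5·0.69 = 110.055 sabins.
A_after = 385.540 + 110.055 = 495.595 sabins.
NR = 10·log₁₀(495.595/385.540) = 1.1 dB.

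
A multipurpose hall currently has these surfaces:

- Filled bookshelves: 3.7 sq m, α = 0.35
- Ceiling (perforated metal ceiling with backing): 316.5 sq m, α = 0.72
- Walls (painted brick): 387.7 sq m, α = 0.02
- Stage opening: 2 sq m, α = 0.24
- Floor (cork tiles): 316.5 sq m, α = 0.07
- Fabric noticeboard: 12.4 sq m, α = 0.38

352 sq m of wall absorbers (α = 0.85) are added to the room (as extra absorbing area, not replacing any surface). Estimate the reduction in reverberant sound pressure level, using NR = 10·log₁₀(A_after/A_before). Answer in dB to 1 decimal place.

3.3 dB

Equivalent absorption area: A_before = 3.7×0.35 + 316.5×0.72 + 387.7×0.02 + 2×0.24 + 316.5×0.07 + 12.4×0.38 = 264.276 sq m.
Added absorption = 352 × 0.85 = 299.200 sabins.
New total A_after = 563.476 sabins.
NR = 10·log₁₀(563.476/264.276) = 3.3 dB.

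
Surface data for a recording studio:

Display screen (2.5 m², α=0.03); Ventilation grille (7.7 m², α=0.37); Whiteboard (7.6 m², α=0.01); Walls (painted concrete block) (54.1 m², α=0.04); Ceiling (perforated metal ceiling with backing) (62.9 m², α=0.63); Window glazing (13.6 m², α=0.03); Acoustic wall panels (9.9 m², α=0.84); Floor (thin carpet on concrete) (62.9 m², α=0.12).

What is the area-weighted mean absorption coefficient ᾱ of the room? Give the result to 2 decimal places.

S = Σ Sᵢ = 2.5 + 7.7 + 7.6 + 54.1 + 62.9 + 13.6 + 9.9 + 62.9 = 221.2 m².
A = 2.5·0.03 + 7.7·0.37 + 7.6·0.01 + 54.1·0.04 + 62.9·0.63 + 13.6·0.03 + 9.9·0.84 + 62.9·0.12 = 61.063 sabins.
ᾱ = 61.063 / 221.2 = 0.28.

0.28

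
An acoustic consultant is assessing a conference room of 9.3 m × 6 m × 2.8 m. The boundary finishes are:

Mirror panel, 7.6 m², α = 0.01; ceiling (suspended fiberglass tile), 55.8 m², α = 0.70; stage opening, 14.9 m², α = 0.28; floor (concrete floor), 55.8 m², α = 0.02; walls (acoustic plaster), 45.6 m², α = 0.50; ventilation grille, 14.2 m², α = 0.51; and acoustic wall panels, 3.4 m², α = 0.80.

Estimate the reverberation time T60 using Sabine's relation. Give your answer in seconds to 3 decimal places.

0.326 s

Total absorption A = 7.6·0.01 + 55.8·0.70 + 14.9·0.28 + 55.8·0.02 + 45.6·0.50 + 14.2·0.51 + 3.4·0.80
  = 0.076 + 39.060 + 4.172 + 1.116 + 22.800 + 7.242 + 2.720 = 77.186 m² sabins.
Volume V = 9.3 × 6 × 2.8 = 156.24 m³.
T = 0.161 V/A = 0.161·156.24/77.186 = 0.326 s.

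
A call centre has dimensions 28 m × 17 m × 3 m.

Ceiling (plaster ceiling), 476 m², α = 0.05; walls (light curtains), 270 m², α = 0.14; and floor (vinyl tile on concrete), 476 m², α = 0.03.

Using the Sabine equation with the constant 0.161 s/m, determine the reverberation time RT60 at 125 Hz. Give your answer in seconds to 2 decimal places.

Total absorption A = 476×0.05 + 270×0.14 + 476×0.03
  = 23.800 + 37.800 + 14.280 = 75.880 m² sabins.
Room volume: 1428 m³.
RT60 = 0.161 · V / A = 0.161 × 1428 / 75.880 = 3.03 s.

3.03 s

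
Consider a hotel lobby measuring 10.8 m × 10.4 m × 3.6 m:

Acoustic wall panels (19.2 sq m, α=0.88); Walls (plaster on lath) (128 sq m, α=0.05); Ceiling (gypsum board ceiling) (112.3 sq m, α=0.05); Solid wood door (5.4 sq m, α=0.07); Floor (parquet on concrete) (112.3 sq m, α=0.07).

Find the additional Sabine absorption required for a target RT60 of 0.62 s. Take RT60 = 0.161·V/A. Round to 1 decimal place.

Total absorption A₁ = 19.2*0.88 + 128*0.05 + 112.3*0.05 + 5.4*0.07 + 112.3*0.07
  = 16.896 + 6.400 + 5.615 + 0.378 + 7.861 = 37.150 sq m sabins.
V = 404.352 m³. Required absorption A₂ = 0.161 × 404.352 / 0.62 = 105.001 sabins.
Additional absorption ΔA = 105.001 − 37.150 = 67.9 sabins.

67.9 sabins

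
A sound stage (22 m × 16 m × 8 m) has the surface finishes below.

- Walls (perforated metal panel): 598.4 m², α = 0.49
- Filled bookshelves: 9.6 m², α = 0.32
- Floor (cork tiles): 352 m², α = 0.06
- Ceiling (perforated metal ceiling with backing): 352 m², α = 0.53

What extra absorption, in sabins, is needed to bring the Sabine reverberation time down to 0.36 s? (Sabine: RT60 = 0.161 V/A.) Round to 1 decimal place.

755.4 sabins

Total absorption A₁ = 598.4·0.49 + 9.6·0.32 + 352·0.06 + 352·0.53
  = 293.216 + 3.072 + 21.120 + 186.560 = 503.968 m² sabins.
Target A₂ = 0.161·2816/0.36 = 1259.378 sabins (V = 2816 m³).
ΔA = A₂ − A₁ = 1259.378 − 503.968 = 755.4 sabins.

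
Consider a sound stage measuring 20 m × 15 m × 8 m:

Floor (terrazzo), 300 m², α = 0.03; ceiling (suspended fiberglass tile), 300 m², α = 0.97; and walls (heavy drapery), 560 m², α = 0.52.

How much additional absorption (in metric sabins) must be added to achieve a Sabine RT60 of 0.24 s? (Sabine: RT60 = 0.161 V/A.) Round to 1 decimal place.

Equivalent absorption area: A₁ = 300·0.03 + 300·0.97 + 560·0.52 = 591.200 m².
For T = 0.24 s, need A₂ = 0.161·V/T = 0.161·2400/0.24 = 1610.000 sabins.
Shortfall: 1610.000 − 591.200 = 1018.8 sabins.

1018.8 sabins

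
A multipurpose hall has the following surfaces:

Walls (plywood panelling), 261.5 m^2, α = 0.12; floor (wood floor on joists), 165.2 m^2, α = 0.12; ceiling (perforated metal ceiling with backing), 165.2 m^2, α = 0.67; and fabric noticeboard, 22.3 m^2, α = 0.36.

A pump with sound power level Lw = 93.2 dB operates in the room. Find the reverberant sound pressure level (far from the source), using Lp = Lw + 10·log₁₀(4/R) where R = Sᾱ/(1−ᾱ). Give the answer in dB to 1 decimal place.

75.5 dB

Σ(Sᵢαᵢ) = 261.5×0.12 + 165.2×0.12 + 165.2×0.67 + 22.3×0.36 = 169.916; total area S = 614.2 m^2.
ᾱ = 0.2766, so room constant R = A/(1−ᾱ) = 234.885 m^2.
Lp = 93.2 + 10·log₁₀(4/234.885) = 93.2 + (-17.69) = 75.5 dB.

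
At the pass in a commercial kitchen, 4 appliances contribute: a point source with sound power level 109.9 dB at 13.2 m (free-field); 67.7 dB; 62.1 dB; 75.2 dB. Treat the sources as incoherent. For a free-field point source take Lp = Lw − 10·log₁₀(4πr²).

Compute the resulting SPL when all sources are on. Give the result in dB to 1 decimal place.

Source at 13.2 m: Lp = 109.9 − 10·log₁₀(4π·13.2²) = 109.9 − 10·log₁₀(2189.564) = 76.5 dB.
Sum in the linear (power) domain: Σ 10^(Lᵢ/10) = 10^(76.5/10) + 10^(67.7/10) + 10^(62.1/10) + 10^(75.2/10) = 8.529e+07.
Combined level = 10 log₁₀(8.529e+07) = 79.3 dB.

79.3 dB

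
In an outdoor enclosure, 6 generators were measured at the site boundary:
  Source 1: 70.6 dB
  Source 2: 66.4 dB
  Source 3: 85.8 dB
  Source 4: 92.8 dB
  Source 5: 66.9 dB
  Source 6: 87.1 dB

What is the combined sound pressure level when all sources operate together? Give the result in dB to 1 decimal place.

94.5 dB

Converting to relative power and adding: 10^(70.6/10) + 10^(66.4/10) + 10^(85.8/10) + 10^(92.8/10) + 10^(66.9/10) + 10^(87.1/10) = 2.819e+09.
Combined level = 10 log₁₀(2.819e+09) = 94.5 dB.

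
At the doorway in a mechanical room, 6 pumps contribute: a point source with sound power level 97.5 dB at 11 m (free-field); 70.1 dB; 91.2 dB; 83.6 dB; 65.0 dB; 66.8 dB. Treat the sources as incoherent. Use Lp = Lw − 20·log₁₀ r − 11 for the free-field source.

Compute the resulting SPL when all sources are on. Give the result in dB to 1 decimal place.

Source at 11 m: Lp = 97.5 − 20·log₁₀(11) − 11 = 65.7 dB.
Converting to relative power and adding: 10^(65.7/10) + 10^(70.1/10) + 10^(91.2/10) + 10^(83.6/10) + 10^(65.0/10) + 10^(66.8/10) = 1.569e+09.
Back to dB: 10·log₁₀ Σ = 92.0 dB.

92.0 dB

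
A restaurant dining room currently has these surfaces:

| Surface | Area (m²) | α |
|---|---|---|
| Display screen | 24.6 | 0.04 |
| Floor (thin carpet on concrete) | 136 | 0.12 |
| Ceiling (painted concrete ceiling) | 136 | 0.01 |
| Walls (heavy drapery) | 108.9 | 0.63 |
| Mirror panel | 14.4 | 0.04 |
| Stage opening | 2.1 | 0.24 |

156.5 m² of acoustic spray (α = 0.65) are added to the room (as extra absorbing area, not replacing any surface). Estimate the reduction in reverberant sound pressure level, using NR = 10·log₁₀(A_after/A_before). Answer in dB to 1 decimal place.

Equivalent absorption area: A_before = 24.6*0.04 + 136*0.12 + 136*0.01 + 108.9*0.63 + 14.4*0.04 + 2.1*0.24 = 88.351 m².
Treatment contributes 156.5·0.65 = 101.725 sabins.
A_after = 88.351 + 101.725 = 190.076 sabins.
NR = 10·log₁₀(190.076/88.351) = 3.3 dB.

3.3 dB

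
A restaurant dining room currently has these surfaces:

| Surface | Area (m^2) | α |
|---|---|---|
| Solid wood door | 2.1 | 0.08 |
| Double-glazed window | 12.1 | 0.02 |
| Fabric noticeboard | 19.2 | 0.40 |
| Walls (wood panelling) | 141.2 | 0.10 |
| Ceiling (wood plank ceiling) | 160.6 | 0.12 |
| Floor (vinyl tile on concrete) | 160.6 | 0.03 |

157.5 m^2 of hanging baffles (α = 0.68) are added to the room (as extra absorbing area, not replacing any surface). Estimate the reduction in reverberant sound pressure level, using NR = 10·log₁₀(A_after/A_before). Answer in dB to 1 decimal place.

5.2 dB

Equivalent absorption area: A_before = 2.1×0.08 + 12.1×0.02 + 19.2×0.40 + 141.2×0.10 + 160.6×0.12 + 160.6×0.03 = 46.300 m^2.
Added absorption = 157.5 × 0.68 = 107.100 sabins.
New total A_after = 153.400 sabins.
NR = 10·log₁₀(153.400/46.300) = 5.2 dB.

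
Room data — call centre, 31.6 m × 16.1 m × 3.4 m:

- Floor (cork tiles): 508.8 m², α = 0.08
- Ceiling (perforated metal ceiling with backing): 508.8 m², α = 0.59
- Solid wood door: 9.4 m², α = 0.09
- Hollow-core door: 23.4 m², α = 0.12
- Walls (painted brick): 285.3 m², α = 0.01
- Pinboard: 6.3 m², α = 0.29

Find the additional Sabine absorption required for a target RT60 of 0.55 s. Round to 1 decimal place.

157.1 sabins

Total absorption A₁ = 508.8×0.08 + 508.8×0.59 + 9.4×0.09 + 23.4×0.12 + 285.3×0.01 + 6.3×0.29
  = 40.704 + 300.192 + 0.846 + 2.808 + 2.853 + 1.827 = 349.230 m² sabins.
For T = 0.55 s, need A₂ = 0.161·V/T = 0.161·1729.784/0.55 = 506.355 sabins.
ΔA = A₂ − A₁ = 506.355 − 349.230 = 157.1 sabins.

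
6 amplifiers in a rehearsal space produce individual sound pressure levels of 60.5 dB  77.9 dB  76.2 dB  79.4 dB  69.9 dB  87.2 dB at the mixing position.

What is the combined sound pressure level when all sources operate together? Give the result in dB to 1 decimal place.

Sum in the linear (power) domain: Σ 10^(Lᵢ/10) = 10^(60.5/10) + 10^(77.9/10) + 10^(76.2/10) + 10^(79.4/10) + 10^(69.9/10) + 10^(87.2/10) = 7.261e+08.
Combined level = 10 log₁₀(7.261e+08) = 88.6 dB.

88.6 dB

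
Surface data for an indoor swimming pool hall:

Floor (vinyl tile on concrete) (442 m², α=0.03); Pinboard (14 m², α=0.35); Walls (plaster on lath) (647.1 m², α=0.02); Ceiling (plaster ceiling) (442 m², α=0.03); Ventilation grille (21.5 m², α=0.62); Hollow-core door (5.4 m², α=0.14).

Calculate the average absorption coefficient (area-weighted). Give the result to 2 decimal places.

S = Σ Sᵢ = 442 + 14 + 647.1 + 442 + 21.5 + 5.4 = 1572.0 m².
Σ(Sᵢαᵢ) = 442·0.03 + 14·0.35 + 647.1·0.02 + 442·0.03 + 21.5·0.62 + 5.4·0.14 = 58.448.
ᾱ = 58.448 / 1572.0 = 0.04.

0.04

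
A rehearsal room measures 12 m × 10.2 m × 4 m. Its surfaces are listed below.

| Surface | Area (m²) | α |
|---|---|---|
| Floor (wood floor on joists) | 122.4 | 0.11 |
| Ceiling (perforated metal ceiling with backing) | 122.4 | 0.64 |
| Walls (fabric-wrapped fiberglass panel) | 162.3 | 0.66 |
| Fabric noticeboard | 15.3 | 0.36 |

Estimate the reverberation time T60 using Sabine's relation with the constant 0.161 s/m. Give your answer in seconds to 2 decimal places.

0.39 seconds

Total absorption A = 122.4*0.11 + 122.4*0.64 + 162.3*0.66 + 15.3*0.36
  = 13.464 + 78.336 + 107.118 + 5.508 = 204.426 m² sabins.
Volume V = 12 × 10.2 × 4 = 489.6 m³.
RT60 = 0.161 · V / A = 0.161 × 489.6 / 204.426 = 0.39 s.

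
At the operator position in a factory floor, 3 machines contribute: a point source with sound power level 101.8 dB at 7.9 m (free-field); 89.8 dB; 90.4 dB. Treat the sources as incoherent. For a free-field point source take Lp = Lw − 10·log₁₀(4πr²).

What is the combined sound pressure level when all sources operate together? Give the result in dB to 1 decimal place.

Source at 7.9 m: Lp = 101.8 − 10·log₁₀(4π·7.9²) = 101.8 − 10·log₁₀(784.267) = 72.9 dB.
Sum in the linear (power) domain: Σ 10^(Lᵢ/10) = 10^(72.9/10) + 10^(89.8/10) + 10^(90.4/10) = 2.071e+09.
Back to dB: 10·log₁₀ Σ = 93.2 dB.

93.2 dB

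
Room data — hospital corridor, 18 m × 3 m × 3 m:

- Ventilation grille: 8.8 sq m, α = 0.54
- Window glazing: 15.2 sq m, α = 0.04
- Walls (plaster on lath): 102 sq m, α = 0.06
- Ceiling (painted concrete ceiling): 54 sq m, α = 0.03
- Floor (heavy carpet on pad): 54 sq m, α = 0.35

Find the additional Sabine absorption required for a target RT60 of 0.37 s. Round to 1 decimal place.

A₁ = Σ Sᵢαᵢ = 8.8×0.54 + 15.2×0.04 + 102×0.06 + 54×0.03 + 54×0.35 = 32.000 sabins.
For T = 0.37 s, need A₂ = 0.161·V/T = 0.161·162/0.37 = 70.492 sabins.
ΔA = A₂ − A₁ = 70.492 − 32.000 = 38.5 sabins.

38.5 sabins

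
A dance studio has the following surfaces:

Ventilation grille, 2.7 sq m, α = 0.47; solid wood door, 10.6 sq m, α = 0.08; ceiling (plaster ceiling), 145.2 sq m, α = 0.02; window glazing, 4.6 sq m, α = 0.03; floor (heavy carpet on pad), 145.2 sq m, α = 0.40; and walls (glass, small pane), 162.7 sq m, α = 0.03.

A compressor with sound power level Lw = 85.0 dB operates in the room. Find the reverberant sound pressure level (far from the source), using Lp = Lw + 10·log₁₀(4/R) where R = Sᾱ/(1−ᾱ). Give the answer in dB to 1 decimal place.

72.0 dB

A = 68.120 sabins; S = 471.0 sq m.
ᾱ = 0.1446, so room constant R = A/(1−ᾱ) = 79.635 sq m.
Lp = 85.0 + 10·log₁₀(4/79.635) = 85.0 + (-12.99) = 72.0 dB.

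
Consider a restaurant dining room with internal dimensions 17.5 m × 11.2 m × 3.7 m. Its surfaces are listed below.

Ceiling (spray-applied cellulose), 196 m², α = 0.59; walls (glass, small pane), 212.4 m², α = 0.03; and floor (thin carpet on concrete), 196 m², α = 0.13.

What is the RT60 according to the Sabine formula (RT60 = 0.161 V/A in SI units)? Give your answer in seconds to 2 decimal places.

0.79 sec

Total absorption A = 196*0.59 + 212.4*0.03 + 196*0.13
  = 115.640 + 6.372 + 25.480 = 147.492 m² sabins.
Room volume: 725.2 m³.
RT60 = 0.161 · V / A = 0.161 × 725.2 / 147.492 = 0.79 s.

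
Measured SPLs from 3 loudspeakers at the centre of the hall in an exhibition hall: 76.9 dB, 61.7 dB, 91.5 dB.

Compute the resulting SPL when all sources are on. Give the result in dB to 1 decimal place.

91.7 dB

Converting to relative power and adding: 10^(76.9/10) + 10^(61.7/10) + 10^(91.5/10) = 1.463e+09.
Back to dB: 10·log₁₀ Σ = 91.7 dB.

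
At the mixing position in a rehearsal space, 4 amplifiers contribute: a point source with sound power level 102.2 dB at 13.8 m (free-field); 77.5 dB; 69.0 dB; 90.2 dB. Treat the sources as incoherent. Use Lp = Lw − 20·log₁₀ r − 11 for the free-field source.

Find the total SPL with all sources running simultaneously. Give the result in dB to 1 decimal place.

Source at 13.8 m: Lp = 102.2 − 20·log₁₀(13.8) − 11 = 68.4 dB.
Σ 10^(Lᵢ/10) = 1.118e+09.
Combined level = 10 log₁₀(1.118e+09) = 90.5 dB.

90.5 dB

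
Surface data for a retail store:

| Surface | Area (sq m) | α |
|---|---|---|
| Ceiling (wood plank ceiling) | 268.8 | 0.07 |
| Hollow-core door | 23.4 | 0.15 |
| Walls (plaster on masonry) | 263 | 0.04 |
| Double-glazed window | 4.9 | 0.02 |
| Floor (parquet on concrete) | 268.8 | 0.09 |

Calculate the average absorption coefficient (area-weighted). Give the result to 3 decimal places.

0.069

S = Σ Sᵢ = 268.8 + 23.4 + 263 + 4.9 + 268.8 = 828.9 sq m.
Σ(Sᵢαᵢ) = 268.8×0.07 + 23.4×0.15 + 263×0.04 + 4.9×0.02 + 268.8×0.09 = 57.136.
ᾱ = 57.136 / 828.9 = 0.069.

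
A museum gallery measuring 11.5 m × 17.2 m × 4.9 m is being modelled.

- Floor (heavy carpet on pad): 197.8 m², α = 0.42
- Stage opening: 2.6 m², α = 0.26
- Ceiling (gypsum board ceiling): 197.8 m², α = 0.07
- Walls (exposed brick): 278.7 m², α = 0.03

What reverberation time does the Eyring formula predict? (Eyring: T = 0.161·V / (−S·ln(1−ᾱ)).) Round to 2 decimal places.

1.35 sec

Total surface area S = 197.8 + 2.6 + 197.8 + 278.7 = 676.9 m².
Σ(Sᵢαᵢ) = 197.8×0.42 + 2.6×0.26 + 197.8×0.07 + 278.7×0.03 = 105.959.
ᾱ = 105.959 / 676.9 = 0.1565.
−S·ln(1−ᾱ) = −676.9 × ln(1 − 0.1565) = 115.205.
V = 11.5 × 17.2 × 4.9 = 969.22 m³.
RT60 = 0.161 × 969.22 / 115.205 = 1.35 s.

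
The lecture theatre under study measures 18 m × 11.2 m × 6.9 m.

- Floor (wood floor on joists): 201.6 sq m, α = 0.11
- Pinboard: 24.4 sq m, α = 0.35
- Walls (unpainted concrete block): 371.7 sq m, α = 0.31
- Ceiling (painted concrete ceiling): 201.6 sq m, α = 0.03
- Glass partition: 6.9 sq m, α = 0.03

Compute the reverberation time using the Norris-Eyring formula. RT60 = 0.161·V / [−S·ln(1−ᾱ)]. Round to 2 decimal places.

1.33 sec

S = Σ Sᵢ = 806.2 sq m.
Absorption A = 201.6·0.11 + 24.4·0.35 + 371.7·0.31 + 201.6·0.03 + 6.9·0.03 = 152.198 sabins.
ᾱ = 152.198 / 806.2 = 0.1888.
Eyring denominator: −S ln(1−ᾱ) = 168.690.
V = 18 × 11.2 × 6.9 = 1391.04 m³.
T = 0.161·V/[−S·ln(1−ᾱ)] = 0.161·1391.04/168.690 = 1.33 s.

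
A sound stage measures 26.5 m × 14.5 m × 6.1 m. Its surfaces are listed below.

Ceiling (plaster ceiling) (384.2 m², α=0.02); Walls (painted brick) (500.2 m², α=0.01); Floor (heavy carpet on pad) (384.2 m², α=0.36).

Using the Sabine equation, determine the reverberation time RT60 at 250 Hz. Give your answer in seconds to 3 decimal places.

Equivalent absorption area: A = 384.2×0.02 + 500.2×0.01 + 384.2×0.36 = 150.998 m².
Room volume: 2343.925 m³.
Sabine: RT60 = 0.161 × 2343.925 / 150.998 = 2.499 s.

2.499 sec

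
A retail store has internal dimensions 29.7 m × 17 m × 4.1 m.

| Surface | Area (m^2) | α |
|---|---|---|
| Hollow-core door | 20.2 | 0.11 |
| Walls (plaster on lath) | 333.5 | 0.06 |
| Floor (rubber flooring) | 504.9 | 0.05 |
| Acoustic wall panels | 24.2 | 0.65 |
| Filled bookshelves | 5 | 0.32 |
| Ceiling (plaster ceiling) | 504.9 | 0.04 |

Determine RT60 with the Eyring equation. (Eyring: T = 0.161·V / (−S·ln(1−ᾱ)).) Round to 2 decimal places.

3.80 s

Total surface area S = 20.2 + 333.5 + 504.9 + 24.2 + 5 + 504.9 = 1392.7 m^2.
Σ(Sᵢαᵢ) = 20.2×0.11 + 333.5×0.06 + 504.9×0.05 + 24.2×0.65 + 5×0.32 + 504.9×0.04 = 85.003.
ᾱ = 85.003 / 1392.7 = 0.0610.
Eyring denominator: −S ln(1−ᾱ) = 87.656.
V = 29.7 × 17 × 4.1 = 2070.09 m³.
RT60 = 0.161 × 2070.09 / 87.656 = 3.80 s.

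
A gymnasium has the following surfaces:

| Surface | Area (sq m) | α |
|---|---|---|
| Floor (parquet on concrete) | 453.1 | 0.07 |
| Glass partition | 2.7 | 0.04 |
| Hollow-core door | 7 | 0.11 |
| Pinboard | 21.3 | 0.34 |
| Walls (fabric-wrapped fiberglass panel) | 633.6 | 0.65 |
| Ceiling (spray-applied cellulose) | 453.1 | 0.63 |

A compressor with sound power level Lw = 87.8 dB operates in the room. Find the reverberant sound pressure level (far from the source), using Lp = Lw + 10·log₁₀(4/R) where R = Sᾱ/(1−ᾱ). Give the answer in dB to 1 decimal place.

A = 737.130 sabins; S = 1570.8 sq m.
ᾱ = 0.4693, so room constant R = A/(1−ᾱ) = 1388.977 sq m.
Lp = 87.8 + 10·log₁₀(4/1388.977) = 87.8 + (-25.41) = 62.4 dB.

62.4 dB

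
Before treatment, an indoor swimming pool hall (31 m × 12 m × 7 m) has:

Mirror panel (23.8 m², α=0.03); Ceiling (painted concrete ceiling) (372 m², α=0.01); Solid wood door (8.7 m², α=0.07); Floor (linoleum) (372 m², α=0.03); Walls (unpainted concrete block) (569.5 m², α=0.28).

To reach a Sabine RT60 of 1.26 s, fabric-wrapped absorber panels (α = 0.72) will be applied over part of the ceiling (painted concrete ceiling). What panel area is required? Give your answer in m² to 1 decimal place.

221.2

Total absorption A₁ = 23.8×0.03 + 372×0.01 + 8.7×0.07 + 372×0.03 + 569.5×0.28
  = 0.714 + 3.720 + 0.609 + 11.160 + 159.460 = 175.663 m² sabins.
Required A₂ = 0.161·2604/1.26 = 332.733 sabins.
ΔA needed = 332.733 − 175.663 = 157.070 sabins.
Net gain per m²: Δα = 0.72 − 0.01 = 0.71.
Area = ΔA/Δα = 157.070/0.71 = 221.2 m².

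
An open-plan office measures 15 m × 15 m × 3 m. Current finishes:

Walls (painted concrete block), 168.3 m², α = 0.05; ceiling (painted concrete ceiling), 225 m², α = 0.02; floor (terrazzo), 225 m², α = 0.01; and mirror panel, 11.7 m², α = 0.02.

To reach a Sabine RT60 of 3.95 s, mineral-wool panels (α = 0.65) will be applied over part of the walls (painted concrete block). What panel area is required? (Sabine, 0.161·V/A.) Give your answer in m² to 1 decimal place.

A₁ = Σ Sᵢαᵢ = 168.3×0.05 + 225×0.02 + 225×0.01 + 11.7×0.02 = 15.399 sabins.
V = 675 m³. Target absorption A₂ = 0.161 × 675 / 3.95 = 27.513 sabins.
ΔA needed = 27.513 − 15.399 = 12.114 sabins.
Each m² of panel replacing the walls (painted concrete block) adds (0.65 − 0.05) = 0.60 sabins.
Area = ΔA/Δα = 12.114/0.60 = 20.2 m².

20.2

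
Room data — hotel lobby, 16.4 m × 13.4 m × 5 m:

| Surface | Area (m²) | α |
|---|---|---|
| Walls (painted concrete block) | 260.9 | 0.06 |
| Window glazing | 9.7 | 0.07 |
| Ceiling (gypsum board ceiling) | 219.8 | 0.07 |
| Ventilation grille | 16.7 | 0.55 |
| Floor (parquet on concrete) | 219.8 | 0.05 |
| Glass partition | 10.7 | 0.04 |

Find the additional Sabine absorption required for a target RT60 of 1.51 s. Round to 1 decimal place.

64.8 sabins

A₁ = Σ Sᵢαᵢ = 260.9·0.06 + 9.7·0.07 + 219.8·0.07 + 16.7·0.55 + 219.8·0.05 + 10.7·0.04 = 52.322 sabins.
For T = 1.51 s, need A₂ = 0.161·V/T = 0.161·1098.8/1.51 = 117.157 sabins.
ΔA = A₂ − A₁ = 117.157 − 52.322 = 64.8 sabins.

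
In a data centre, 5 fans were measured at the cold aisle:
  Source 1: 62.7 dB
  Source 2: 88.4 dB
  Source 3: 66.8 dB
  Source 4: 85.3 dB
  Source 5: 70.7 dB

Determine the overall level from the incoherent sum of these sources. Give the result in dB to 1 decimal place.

90.2 dB

Σ 10^(Lᵢ/10) = 1.049e+09.
L_total = 10·log₁₀(1.049e+09) = 90.2 dB.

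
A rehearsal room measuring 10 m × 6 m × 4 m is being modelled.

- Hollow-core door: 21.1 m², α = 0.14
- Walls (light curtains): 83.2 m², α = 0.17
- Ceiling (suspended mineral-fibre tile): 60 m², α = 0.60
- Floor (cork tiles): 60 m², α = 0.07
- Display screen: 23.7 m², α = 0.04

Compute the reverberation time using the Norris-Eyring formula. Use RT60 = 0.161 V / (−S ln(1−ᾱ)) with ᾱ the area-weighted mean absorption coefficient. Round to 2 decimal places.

0.58 sec

Total surface area S = 21.1 + 83.2 + 60 + 60 + 23.7 = 248.0 m².
Absorption A = 21.1·0.14 + 83.2·0.17 + 60·0.60 + 60·0.07 + 23.7·0.04 = 58.246 sabins.
Mean coefficient ᾱ = A/S = 0.2349.
Eyring denominator: −S ln(1−ᾱ) = 66.402.
V = 10 × 6 × 4 = 240 m³.
RT60 = 0.161 × 240 / 66.402 = 0.58 s.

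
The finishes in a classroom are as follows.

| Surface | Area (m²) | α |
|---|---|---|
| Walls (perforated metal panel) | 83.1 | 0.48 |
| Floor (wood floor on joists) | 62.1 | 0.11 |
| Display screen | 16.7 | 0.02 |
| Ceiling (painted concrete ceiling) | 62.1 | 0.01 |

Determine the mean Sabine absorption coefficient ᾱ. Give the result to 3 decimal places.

0.213

Total surface area S = 224.0 m².
A = 83.1*0.48 + 62.1*0.11 + 16.7*0.02 + 62.1*0.01 = 47.674 sabins.
ᾱ = A/S = 0.213.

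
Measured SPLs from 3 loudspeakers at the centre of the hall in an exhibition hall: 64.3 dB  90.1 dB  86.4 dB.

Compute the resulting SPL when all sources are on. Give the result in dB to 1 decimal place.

91.7 dB

Converting to relative power and adding: 10^(64.3/10) + 10^(90.1/10) + 10^(86.4/10) = 1.463e+09.
Combined level = 10 log₁₀(1.463e+09) = 91.7 dB.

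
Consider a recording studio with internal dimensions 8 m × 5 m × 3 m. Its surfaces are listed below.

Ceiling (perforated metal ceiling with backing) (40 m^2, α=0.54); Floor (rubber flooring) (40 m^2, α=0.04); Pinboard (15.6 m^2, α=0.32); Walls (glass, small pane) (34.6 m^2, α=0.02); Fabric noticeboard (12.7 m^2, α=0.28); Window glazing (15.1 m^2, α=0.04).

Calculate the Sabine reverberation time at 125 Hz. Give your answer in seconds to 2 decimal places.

A = Σ Sᵢαᵢ = 40·0.54 + 40·0.04 + 15.6·0.32 + 34.6·0.02 + 12.7·0.28 + 15.1·0.04 = 33.044 sabins.
Room volume: 120 m³.
T = 0.161 V/A = 0.161·120/33.044 = 0.58 s.

0.58 s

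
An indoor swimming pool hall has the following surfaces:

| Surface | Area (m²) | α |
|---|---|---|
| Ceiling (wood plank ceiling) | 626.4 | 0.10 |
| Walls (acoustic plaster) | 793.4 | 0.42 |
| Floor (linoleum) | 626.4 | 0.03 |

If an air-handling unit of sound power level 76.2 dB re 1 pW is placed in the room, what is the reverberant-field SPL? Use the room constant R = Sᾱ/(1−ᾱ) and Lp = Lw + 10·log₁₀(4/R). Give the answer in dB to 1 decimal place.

55.1 dB

Σ(Sᵢαᵢ) = 626.4×0.10 + 793.4×0.42 + 626.4×0.03 = 414.660; total area S = 2046.2 m².
ᾱ = 414.660/2046.2 = 0.2026; R = Sᾱ/(1−ᾱ) = 414.660/(1−0.2026) = 520.015 m².
Lp = Lw + 10 log₁₀(4/R) = 76.2 -21.14 = 55.1 dB.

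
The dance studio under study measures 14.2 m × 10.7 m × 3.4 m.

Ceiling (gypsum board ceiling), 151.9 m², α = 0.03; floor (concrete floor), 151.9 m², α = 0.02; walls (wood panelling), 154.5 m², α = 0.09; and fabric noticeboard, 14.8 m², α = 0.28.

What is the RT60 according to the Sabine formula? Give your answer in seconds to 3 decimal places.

A = Σ Sᵢαᵢ = 151.9·0.03 + 151.9·0.02 + 154.5·0.09 + 14.8·0.28 = 25.644 sabins.
Volume V = 14.2 × 10.7 × 3.4 = 516.596 m³.
Sabine: RT60 = 0.161 × 516.596 / 25.644 = 3.243 s.

3.243 sec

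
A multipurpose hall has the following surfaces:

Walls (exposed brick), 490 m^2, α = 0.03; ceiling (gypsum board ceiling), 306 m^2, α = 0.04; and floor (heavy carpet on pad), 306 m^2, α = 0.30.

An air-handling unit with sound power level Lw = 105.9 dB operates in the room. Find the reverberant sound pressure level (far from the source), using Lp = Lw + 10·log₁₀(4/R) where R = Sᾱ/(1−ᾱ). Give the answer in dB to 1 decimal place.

Σ(Sᵢαᵢ) = 490×0.03 + 306×0.04 + 306×0.30 = 118.740; total area S = 1102.0 m^2.
ᾱ = 0.1077, so room constant R = A/(1−ᾱ) = 133.072 m^2.
Lp = 105.9 + 10·log₁₀(4/133.072) = 105.9 + (-15.22) = 90.7 dB.

90.7 dB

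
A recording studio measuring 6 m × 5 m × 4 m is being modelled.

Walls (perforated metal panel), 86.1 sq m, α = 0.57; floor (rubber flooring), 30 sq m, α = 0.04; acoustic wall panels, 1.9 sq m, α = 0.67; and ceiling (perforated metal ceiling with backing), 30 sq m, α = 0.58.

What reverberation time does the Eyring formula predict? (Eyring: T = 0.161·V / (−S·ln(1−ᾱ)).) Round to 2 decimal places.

Total surface area S = 86.1 + 30 + 1.9 + 30 = 148.0 sq m.
Σ(Sᵢαᵢ) = 86.1×0.57 + 30×0.04 + 1.9×0.67 + 30×0.58 = 68.950.
ᾱ = 68.950 / 148.0 = 0.4659.
−S·ln(1−ᾱ) = −148.0 × ln(1 − 0.4659) = 92.821.
V = 6 × 5 × 4 = 120 m³.
T = 0.161·V/[−S·ln(1−ᾱ)] = 0.161·120/92.821 = 0.21 s.

0.21 sec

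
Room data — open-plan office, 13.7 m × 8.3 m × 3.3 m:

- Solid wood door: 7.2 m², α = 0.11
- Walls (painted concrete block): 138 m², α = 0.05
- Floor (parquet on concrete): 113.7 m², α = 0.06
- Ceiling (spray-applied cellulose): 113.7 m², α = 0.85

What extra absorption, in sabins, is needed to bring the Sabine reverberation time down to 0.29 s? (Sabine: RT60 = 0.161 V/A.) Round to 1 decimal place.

A₁ = Σ Sᵢαᵢ = 7.2*0.11 + 138*0.05 + 113.7*0.06 + 113.7*0.85 = 111.159 sabins.
V = 375.243 m³. Required absorption A₂ = 0.161 × 375.243 / 0.29 = 208.325 sabins.
Shortfall: 208.325 − 111.159 = 97.2 sabins.

97.2 sabins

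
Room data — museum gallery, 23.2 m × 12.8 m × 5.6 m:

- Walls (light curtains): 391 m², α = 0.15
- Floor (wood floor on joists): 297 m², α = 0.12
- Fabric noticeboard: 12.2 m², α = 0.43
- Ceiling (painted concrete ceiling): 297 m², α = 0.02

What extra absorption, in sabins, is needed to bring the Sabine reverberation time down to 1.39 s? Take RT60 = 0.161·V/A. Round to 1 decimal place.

Total absorption A₁ = 391×0.15 + 297×0.12 + 12.2×0.43 + 297×0.02
  = 58.650 + 35.640 + 5.246 + 5.940 = 105.476 m² sabins.
Target A₂ = 0.161·1662.976/1.39 = 192.618 sabins (V = 1662.976 m³).
Additional absorption ΔA = 192.618 − 105.476 = 87.1 sabins.

87.1 sabins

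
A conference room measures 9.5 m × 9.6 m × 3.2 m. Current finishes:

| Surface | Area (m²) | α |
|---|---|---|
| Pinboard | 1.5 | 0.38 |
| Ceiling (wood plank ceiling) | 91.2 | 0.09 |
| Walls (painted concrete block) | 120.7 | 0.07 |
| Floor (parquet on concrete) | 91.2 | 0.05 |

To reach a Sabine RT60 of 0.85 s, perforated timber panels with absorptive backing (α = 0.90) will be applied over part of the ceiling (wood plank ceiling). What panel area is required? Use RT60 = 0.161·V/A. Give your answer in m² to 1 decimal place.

Summing Sᵢαᵢ: 0.570 + 8.208 + 8.449 + 4.560 → A₁ = 21.787 sabins.
Required A₂ = 0.161·291.84/0.85 = 55.278 sabins.
ΔA needed = 55.278 − 21.787 = 33.491 sabins.
Each m² of panel replacing the ceiling (wood plank ceiling) adds (0.90 − 0.09) = 0.81 sabins.
Panel area = 33.491 / 0.81 = 41.3 m².

41.3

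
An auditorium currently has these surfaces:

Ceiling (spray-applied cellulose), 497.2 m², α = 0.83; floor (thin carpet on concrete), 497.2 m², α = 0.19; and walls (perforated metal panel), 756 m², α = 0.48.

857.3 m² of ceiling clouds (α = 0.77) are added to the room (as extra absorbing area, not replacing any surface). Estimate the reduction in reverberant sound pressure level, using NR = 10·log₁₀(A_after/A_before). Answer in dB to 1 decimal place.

2.5 dB

A_before = Σ Sᵢαᵢ = 497.2×0.83 + 497.2×0.19 + 756×0.48 = 870.024 sabins.
Treatment contributes 857.3·0.77 = 660.121 sabins.
New total A_after = 1530.145 sabins.
Reduction = 10 log₁₀(A_after/A_before) = 10 log₁₀(1.7587) = 2.5 dB.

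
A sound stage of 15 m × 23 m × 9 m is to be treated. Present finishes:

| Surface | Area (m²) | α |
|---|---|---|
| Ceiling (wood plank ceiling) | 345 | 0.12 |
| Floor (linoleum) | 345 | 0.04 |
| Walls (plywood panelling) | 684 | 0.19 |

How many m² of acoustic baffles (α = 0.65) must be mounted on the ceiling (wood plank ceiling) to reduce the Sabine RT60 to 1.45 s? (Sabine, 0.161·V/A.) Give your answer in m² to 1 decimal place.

301.1

Summing Sᵢαᵢ: 41.400 + 13.800 + 129.960 → A₁ = 185.160 sabins.
Required A₂ = 0.161·3105/1.45 = 344.762 sabins.
Absorption to add: 344.762 − 185.160 = 159.602 sabins.
Each m² of panel replacing the ceiling (wood plank ceiling) adds (0.65 − 0.12) = 0.53 sabins.
Area = ΔA/Δα = 159.602/0.53 = 301.1 m².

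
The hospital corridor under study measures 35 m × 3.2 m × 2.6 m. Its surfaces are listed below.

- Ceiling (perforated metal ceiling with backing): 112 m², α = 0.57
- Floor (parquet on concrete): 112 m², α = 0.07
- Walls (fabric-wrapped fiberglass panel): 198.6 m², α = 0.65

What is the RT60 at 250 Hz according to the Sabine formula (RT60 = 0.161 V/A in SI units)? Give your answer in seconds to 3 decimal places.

0.234 sec

Equivalent absorption area: A = 112×0.57 + 112×0.07 + 198.6×0.65 = 200.770 m².
Room volume: 291.2 m³.
Sabine: RT60 = 0.161 × 291.2 / 200.770 = 0.234 s.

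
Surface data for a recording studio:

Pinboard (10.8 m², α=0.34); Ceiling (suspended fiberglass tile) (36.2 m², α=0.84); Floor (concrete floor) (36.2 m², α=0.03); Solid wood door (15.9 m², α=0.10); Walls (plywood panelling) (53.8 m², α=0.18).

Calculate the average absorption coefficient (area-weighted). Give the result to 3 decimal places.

S = Σ Sᵢ = 10.8 + 36.2 + 36.2 + 15.9 + 53.8 = 152.9 m².
Weighted sum Σ Sα = 46.440.
ᾱ = 46.440 / 152.9 = 0.304.

0.304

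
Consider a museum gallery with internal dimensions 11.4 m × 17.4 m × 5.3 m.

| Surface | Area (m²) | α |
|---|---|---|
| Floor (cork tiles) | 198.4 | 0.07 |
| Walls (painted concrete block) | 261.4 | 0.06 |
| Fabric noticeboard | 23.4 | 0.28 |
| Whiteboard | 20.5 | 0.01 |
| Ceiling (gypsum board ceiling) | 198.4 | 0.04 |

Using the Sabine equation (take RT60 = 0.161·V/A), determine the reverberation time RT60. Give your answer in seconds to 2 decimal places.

3.82 s

Equivalent absorption area: A = 198.4×0.07 + 261.4×0.06 + 23.4×0.28 + 20.5×0.01 + 198.4×0.04 = 44.265 m².
V = 11.4·17.4·5.3 = 1051.308 m³.
T = 0.161 V/A = 0.161·1051.308/44.265 = 3.82 s.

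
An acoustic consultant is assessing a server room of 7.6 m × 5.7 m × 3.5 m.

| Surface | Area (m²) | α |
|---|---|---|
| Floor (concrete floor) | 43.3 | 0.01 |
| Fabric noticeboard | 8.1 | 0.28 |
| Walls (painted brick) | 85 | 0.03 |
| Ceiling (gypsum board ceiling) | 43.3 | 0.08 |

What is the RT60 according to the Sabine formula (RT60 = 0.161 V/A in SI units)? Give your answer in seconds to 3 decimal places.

2.801 s

A = Σ Sᵢαᵢ = 43.3*0.01 + 8.1*0.28 + 85*0.03 + 43.3*0.08 = 8.715 sabins.
V = 7.6·5.7·3.5 = 151.62 m³.
T = 0.161 V/A = 0.161·151.62/8.715 = 2.801 s.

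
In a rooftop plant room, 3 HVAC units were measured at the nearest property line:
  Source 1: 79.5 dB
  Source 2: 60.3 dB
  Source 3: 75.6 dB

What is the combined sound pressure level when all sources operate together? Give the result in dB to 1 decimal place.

81.0 dB

Sum in the linear (power) domain: Σ 10^(Lᵢ/10) = 10^(79.5/10) + 10^(60.3/10) + 10^(75.6/10) = 1.265e+08.
L_total = 10·log₁₀(1.265e+08) = 81.0 dB.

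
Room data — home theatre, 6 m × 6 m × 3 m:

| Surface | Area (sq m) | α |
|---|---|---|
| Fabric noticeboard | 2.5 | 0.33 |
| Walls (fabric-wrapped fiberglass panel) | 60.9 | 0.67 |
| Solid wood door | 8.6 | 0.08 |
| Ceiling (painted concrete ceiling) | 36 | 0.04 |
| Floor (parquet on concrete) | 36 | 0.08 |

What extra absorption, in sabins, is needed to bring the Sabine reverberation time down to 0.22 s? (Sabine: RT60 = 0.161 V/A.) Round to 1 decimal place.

A₁ = Σ Sᵢαᵢ = 2.5·0.33 + 60.9·0.67 + 8.6·0.08 + 36·0.04 + 36·0.08 = 46.636 sabins.
V = 108 m³. Required absorption A₂ = 0.161 × 108 / 0.22 = 79.036 sabins.
Additional absorption ΔA = 79.036 − 46.636 = 32.4 sabins.

32.4 sabins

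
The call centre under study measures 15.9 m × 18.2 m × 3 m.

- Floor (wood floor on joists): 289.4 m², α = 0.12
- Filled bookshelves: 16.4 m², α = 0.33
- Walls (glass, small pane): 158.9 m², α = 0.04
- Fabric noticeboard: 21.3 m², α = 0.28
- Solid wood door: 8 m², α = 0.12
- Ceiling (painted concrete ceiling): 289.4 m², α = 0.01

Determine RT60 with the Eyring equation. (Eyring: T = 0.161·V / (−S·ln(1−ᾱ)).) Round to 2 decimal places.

2.39 seconds

S = Σ Sᵢ = 783.4 m².
Absorption A = 289.4×0.12 + 16.4×0.33 + 158.9×0.04 + 21.3×0.28 + 8×0.12 + 289.4×0.01 = 56.314 sabins.
Mean coefficient ᾱ = A/S = 0.0719.
−S·ln(1−ᾱ) = −783.4 × ln(1 − 0.0719) = 58.454.
V = 15.9 × 18.2 × 3 = 868.14 m³.
RT60 = 0.161 × 868.14 / 58.454 = 2.39 s.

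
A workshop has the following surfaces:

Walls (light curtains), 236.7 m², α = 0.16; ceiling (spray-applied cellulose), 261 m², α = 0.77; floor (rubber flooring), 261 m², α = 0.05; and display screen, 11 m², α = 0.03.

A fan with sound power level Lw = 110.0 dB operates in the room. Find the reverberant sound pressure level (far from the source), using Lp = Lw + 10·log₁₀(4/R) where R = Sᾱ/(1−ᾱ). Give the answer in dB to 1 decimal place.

90.3 dB

Σ(Sᵢαᵢ) = 236.7·0.16 + 261·0.77 + 261·0.05 + 11·0.03 = 252.222; total area S = 769.7 m².
ᾱ = 252.222/769.7 = 0.3277; R = Sᾱ/(1−ᾱ) = 252.222/(1−0.3277) = 375.163 m².
Lp = Lw + 10 log₁₀(4/R) = 110.0 -19.72 = 90.3 dB.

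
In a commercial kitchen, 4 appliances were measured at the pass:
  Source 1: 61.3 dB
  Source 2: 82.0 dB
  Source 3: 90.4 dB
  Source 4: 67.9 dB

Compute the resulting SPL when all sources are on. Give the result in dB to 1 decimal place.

Converting to relative power and adding: 10^(61.3/10) + 10^(82.0/10) + 10^(90.4/10) + 10^(67.9/10) = 1.262e+09.
Combined level = 10 log₁₀(1.262e+09) = 91.0 dB.

91.0 dB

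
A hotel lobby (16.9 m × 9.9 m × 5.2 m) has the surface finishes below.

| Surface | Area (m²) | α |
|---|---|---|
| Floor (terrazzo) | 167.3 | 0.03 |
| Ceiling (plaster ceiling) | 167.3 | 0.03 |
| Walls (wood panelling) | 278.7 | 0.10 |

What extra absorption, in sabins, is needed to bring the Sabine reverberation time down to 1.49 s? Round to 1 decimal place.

Equivalent absorption area: A₁ = 167.3*0.03 + 167.3*0.03 + 278.7*0.10 = 37.908 m².
For T = 1.49 s, need A₂ = 0.161·V/T = 0.161·870.012/1.49 = 94.008 sabins.
Shortfall: 94.008 − 37.908 = 56.1 sabins.

56.1 sabins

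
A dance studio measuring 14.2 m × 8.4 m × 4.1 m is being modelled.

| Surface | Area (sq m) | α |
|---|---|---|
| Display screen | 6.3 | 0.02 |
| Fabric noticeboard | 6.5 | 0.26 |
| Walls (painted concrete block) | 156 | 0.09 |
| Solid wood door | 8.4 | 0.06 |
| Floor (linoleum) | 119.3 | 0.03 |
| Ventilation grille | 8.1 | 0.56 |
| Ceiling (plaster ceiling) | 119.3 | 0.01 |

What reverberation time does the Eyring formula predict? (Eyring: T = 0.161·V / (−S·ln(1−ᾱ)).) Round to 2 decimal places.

2.97 s

Total surface area S = 6.3 + 6.5 + 156 + 8.4 + 119.3 + 8.1 + 119.3 = 423.9 sq m.
Σ(Sᵢαᵢ) = 6.3×0.02 + 6.5×0.26 + 156×0.09 + 8.4×0.06 + 119.3×0.03 + 8.1×0.56 + 119.3×0.01 = 25.668.
Mean coefficient ᾱ = A/S = 0.0606.
Eyring denominator: −S ln(1−ᾱ) = 26.500.
V = 14.2 × 8.4 × 4.1 = 489.048 m³.
T = 0.161·V/[−S·ln(1−ᾱ)] = 0.161·489.048/26.500 = 2.97 s.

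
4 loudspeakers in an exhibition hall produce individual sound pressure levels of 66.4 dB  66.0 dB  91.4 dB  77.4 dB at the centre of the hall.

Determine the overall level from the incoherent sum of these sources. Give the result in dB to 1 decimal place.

Converting to relative power and adding: 10^(66.4/10) + 10^(66.0/10) + 10^(91.4/10) + 10^(77.4/10) = 1.444e+09.
Combined level = 10 log₁₀(1.444e+09) = 91.6 dB.

91.6 dB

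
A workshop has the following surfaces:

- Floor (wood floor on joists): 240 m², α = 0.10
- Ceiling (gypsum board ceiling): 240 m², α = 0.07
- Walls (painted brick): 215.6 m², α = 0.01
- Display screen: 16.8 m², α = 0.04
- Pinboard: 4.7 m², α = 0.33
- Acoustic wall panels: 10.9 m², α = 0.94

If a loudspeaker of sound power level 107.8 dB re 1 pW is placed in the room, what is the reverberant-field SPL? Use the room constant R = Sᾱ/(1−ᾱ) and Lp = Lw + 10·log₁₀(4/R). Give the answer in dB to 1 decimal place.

A = 55.425 sabins; S = 728.0 m².
ᾱ = 55.425/728.0 = 0.0761; R = Sᾱ/(1−ᾱ) = 55.425/(1−0.0761) = 59.990 m².
Lp = 107.8 + 10·log₁₀(4/59.990) = 107.8 + (-11.76) = 96.0 dB.

96.0 dB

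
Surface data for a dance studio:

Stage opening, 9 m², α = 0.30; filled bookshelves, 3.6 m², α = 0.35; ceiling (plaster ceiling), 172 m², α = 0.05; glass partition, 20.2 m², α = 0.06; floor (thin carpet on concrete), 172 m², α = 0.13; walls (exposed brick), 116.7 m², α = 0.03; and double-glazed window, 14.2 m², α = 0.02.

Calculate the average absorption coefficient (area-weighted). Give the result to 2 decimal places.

Total surface area S = 507.7 m².
Σ(Sᵢαᵢ) = 9·0.30 + 3.6·0.35 + 172·0.05 + 20.2·0.06 + 172·0.13 + 116.7·0.03 + 14.2·0.02 = 39.917.
ᾱ = A/S = 0.08.

0.08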